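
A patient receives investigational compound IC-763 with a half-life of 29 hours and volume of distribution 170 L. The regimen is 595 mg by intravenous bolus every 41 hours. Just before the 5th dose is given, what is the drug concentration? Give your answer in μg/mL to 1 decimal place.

f = (1/2)^(τ/t½) = (1/2)^(41/29) ≈ 0.3753.
C₀ = D/Vd = 595/170 ≈ 3.500 μg/mL.
Before the 5th dose, 4 doses have been given. Superposition: Cmin = C₀·(f + f² + … + f^4).
≈ 3.500 × (0.3753 + 0.1409 + 0.0529 + 0.0198) ≈ 3.500 × 0.5889 ≈ 2.061 μg/mL.

2.1 μg/mL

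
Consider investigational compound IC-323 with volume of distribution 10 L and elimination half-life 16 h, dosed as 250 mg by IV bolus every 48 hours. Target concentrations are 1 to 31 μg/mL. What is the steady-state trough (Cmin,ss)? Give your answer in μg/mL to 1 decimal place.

3.6 μg/mL

τ = 48 h = 3 half-lives, so f = (1/2)^3 = 0.125.
At steady state, R = 1/(1 − 0.125) = 8/7.
Single-dose peak C₀ = D/Vd = 250/10 = 25 μg/mL.
Steady-state peak Cmax,ss = C₀·R = 25 × 8/7 ≈ 28.571 μg/mL.
Steady-state trough Cmin,ss = Cmax,ss·f ≈ 28.571 × 0.125 ≈ 3.571 μg/mL.
Trough 3.6 μg/mL vs MEC 1 μg/mL: adequate.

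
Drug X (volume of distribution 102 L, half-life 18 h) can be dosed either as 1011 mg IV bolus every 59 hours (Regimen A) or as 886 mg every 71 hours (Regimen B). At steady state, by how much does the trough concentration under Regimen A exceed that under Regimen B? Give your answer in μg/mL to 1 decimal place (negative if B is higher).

0.5 μg/mL

Regimen A: f = (1/2)^(59/18) ≈ 0.1031; Cmin,ss = (1011/102)·f/(1−f) ≈ 1.139 μg/mL.
Regimen B: f = (1/2)^(71/18) ≈ 0.0650; Cmin,ss = (886/102)·f/(1−f) ≈ 0.604 μg/mL.
Difference ≈ 1.139 − 0.604 ≈ 0.535 μg/mL.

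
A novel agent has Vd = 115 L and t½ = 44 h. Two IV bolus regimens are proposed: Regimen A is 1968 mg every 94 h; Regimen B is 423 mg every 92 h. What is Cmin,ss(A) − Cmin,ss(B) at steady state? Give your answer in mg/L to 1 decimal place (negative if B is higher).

3.9 mg/L

Regimen A: f = (1/2)^(94/44) ≈ 0.2275; Cmin,ss = (1968/115)·f/(1−f) ≈ 5.040 mg/L.
Regimen B: f = (1/2)^(92/44) ≈ 0.2347; Cmin,ss = (423/115)·f/(1−f) ≈ 1.128 mg/L.
Difference ≈ 5.040 − 1.128 ≈ 3.912 mg/L.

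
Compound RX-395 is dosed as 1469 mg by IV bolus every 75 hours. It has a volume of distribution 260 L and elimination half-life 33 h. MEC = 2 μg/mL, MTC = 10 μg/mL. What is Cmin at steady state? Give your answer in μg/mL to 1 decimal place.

1.5 μg/mL

τ/t½ = 75/33 ≈ 2.2727, so fraction remaining f = (1/2)^(75/33) ≈ 0.2069.
Accumulation ratio R = 1/(1 − f) ≈ 1/0.7931 ≈ 1.2609.
Single-dose peak C₀ = D/Vd = 1469/260 ≈ 5.650 μg/mL.
Steady-state peak Cmax,ss = C₀·R ≈ 5.650 × 1.2609 ≈ 7.124 μg/mL.
Steady-state trough Cmin,ss = Cmax,ss·f ≈ 7.124 × 0.2069 ≈ 1.474 μg/mL.
Trough 1.5 μg/mL vs MEC 2 μg/mL: subtherapeutic.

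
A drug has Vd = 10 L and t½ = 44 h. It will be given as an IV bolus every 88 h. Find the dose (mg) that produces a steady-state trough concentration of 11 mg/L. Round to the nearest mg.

τ/t½ = 88/44 ≈ 2, so f = (1/2)^(88/44) ≈ 0.250000.
Cmin,ss = (D/Vd)·f/(1−f), so D = Cmin,ss·Vd·(1−f)/f.
D = 11 × 10 × (1−f)/f ≈ 11 × 10 × 3.00000 ≈ 330.00 mg.

330 mg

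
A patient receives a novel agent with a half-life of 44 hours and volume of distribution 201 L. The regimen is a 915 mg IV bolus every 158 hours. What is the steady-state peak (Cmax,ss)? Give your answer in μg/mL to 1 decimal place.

Over one 158-h interval, 158/44 ≈ 3.5909 half-lives elapse, leaving f ≈ 0.0830 of each dose.
At steady state, accumulation factor R = 1/(1 − e^(−kτ)) ≈ 1.0905.
Each bolus raises the concentration by D/Vd = 915/201 ≈ 4.552 μg/mL.
Steady-state peak Cmax,ss = C₀·R ≈ 4.552 × 1.0905 ≈ 4.964 μg/mL.

5.0 μg/mL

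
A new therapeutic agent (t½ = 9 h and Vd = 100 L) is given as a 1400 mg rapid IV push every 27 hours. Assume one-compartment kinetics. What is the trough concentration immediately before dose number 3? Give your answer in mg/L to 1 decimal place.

2.0 mg/L

f = (1/2)^(τ/t½) = (1/2)^(27/9) ≈ 0.1250.
C₀ = D/Vd = 1400/100 ≈ 14.000 mg/L.
Before the 3rd dose, 2 doses have been given. Superposition: Cmin = C₀·(f + f²).
≈ 14.000 × (0.1250 + 0.0156) ≈ 14.000 × 0.1406 ≈ 1.968 mg/L.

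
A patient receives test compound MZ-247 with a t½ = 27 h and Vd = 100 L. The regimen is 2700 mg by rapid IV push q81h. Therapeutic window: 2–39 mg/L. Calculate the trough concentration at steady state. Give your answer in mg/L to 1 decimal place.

3.9 mg/L

The dosing interval is 3 half-lives, so f = 2^(−3) = 0.125.
At steady state, R = 1/(1 − 0.125) = 8/7.
Single-dose peak C₀ = D/Vd = 2700/100 = 27 mg/L.
Steady-state peak Cmax,ss = C₀·R = 27 × 8/7 ≈ 30.857 mg/L.
Steady-state trough Cmin,ss = Cmax,ss·f ≈ 30.857 × 0.125 ≈ 3.857 mg/L.
Trough 3.9 mg/L vs MEC 2 mg/L: adequate.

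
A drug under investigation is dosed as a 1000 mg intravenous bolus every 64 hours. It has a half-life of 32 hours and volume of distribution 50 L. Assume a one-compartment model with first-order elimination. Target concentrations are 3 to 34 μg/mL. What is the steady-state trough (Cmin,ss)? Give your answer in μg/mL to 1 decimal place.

6.7 μg/mL

τ = 64 h = 2 half-lives, so f = (1/2)^2 = 0.25.
At steady state, R = 1/(1 − 0.25) = 4/3.
Single-dose peak C₀ = D/Vd = 1000/50 = 20 μg/mL.
Steady-state peak Cmax,ss = C₀·R = 20 × 4/3 ≈ 26.667 μg/mL.
Steady-state trough Cmin,ss = Cmax,ss·f ≈ 26.667 × 0.25 ≈ 6.667 μg/mL.
Trough 6.7 μg/mL vs MEC 3 μg/mL: adequate.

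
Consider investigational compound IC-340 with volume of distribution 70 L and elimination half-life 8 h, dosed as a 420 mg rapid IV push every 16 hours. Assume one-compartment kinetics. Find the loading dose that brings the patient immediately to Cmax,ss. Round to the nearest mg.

560 mg

f = (1/2)^(16/8) ≈ 0.250000; accumulation ratio R = 1/(1−f) ≈ 1.33333.
Loading dose to hit Cmax,ss on first dose: D_load = D_maint·R ≈ 420 × 1.33333 ≈ 560.00 mg.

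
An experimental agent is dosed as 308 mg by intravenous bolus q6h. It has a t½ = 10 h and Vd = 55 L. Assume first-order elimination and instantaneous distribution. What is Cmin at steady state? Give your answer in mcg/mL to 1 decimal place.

Over one 6-h interval, 6/10 ≈ 0.6 half-lives elapse, leaving f ≈ 0.6598 of each dose.
At steady state, accumulation factor R = 1/(1 − e^(−kτ)) ≈ 2.9394.
Each bolus raises the concentration by D/Vd = 308/55 ≈ 5.600 mcg/mL.
Cmax,ss = C₀/(1 − f) ≈ 5.600/0.3402 ≈ 16.461 mcg/mL.
One interval later, Cmin,ss = Cmax,ss·e^(−kτ) ≈ 16.461 × 0.6598 ≈ 10.861 mcg/mL.

10.9 mcg/mL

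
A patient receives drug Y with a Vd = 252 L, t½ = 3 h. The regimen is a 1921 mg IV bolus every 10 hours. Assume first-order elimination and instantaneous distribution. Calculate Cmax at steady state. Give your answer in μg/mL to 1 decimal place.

8.5 μg/mL

τ/t½ = 10/3 ≈ 3.3333, so fraction remaining f = (1/2)^(10/3) ≈ 0.0992.
At steady state, accumulation factor R = 1/(1 − e^(−kτ)) ≈ 1.1101.
Each bolus raises the concentration by D/Vd = 1921/252 ≈ 7.623 μg/mL.
Steady-state peak Cmax,ss = C₀·R ≈ 7.623 × 1.1101 ≈ 8.462 μg/mL.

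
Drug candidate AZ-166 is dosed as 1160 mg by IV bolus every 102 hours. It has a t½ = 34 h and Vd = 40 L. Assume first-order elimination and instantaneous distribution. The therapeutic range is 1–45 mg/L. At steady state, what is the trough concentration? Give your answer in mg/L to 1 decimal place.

4.1 mg/L

τ = 102 h = 3 half-lives, so f = (1/2)^3 = 0.125.
At steady state, R = 1/(1 − 0.125) = 8/7.
Single-dose peak C₀ = D/Vd = 1160/40 = 29 mg/L.
Steady-state peak Cmax,ss = C₀·R = 29 × 8/7 ≈ 33.143 mg/L.
Steady-state trough Cmin,ss = Cmax,ss·f ≈ 33.143 × 0.125 ≈ 4.143 mg/L.
Trough 4.1 mg/L vs MEC 1 mg/L: adequate.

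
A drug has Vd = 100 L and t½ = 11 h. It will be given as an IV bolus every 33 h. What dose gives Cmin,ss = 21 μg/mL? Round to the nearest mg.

τ/t½ = 33/11 ≈ 3, so f = (1/2)^(33/11) ≈ 0.125000.
Cmin,ss = (D/Vd)·f/(1−f), so D = Cmin,ss·Vd·(1−f)/f.
D = 21 × 100 × (1−f)/f ≈ 21 × 100 × 7.00000 ≈ 14700.00 mg.

14700 mg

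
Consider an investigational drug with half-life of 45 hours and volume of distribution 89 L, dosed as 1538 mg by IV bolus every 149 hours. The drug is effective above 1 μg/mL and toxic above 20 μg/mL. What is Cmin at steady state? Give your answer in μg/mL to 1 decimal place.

k = ln2/t½ = ln2/45 ≈ 0.015403 h⁻¹; fraction remaining f = e^(−kτ) = e^(−0.015403×149) ≈ 0.1008.
Accumulation ratio R = 1/(1 − f) ≈ 1/0.8992 ≈ 1.1121.
Each bolus raises the concentration by D/Vd = 1538/89 ≈ 17.281 μg/mL.
Cmax,ss = C₀/(1 − f) ≈ 17.281/0.8992 ≈ 19.218 μg/mL.
Steady-state trough Cmin,ss = Cmax,ss·f ≈ 19.218 × 0.1008 ≈ 1.937 μg/mL.
Trough 1.9 μg/mL vs MEC 1 μg/mL: adequate.

1.9 μg/mL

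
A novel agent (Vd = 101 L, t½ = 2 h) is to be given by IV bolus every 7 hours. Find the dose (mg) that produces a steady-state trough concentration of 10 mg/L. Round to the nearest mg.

τ/t½ = 7/2 ≈ 3.5, so f = (1/2)^(7/2) ≈ 0.088388.
Cmin,ss = (D/Vd)·f/(1−f), so D = Cmin,ss·Vd·(1−f)/f.
D = 10 × 101 × (1−f)/f ≈ 10 × 101 × 10.31375 ≈ 10416.89 mg.

10417 mg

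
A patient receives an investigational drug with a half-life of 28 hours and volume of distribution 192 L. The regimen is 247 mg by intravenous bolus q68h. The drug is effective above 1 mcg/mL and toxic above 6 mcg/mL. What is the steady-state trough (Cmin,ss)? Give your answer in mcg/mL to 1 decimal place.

0.3 mcg/mL

Over one 68-h interval, 68/28 ≈ 2.4286 half-lives elapse, leaving f ≈ 0.1857 of each dose.
Single-dose peak C₀ = D/Vd = 247/192 ≈ 1.286 mcg/mL.
Steady-state trough Cmin,ss = C₀·f/(1−f) ≈ 1.286 × 0.1857/0.8143 ≈ 0.293 mcg/mL.
Trough 0.3 mcg/mL vs MEC 1 mcg/mL: subtherapeutic.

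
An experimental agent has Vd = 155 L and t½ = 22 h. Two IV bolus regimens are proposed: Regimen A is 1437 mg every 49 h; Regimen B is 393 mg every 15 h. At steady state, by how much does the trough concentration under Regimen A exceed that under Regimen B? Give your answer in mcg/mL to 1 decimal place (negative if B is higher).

Regimen A: f = (1/2)^(49/22) ≈ 0.2136; Cmin,ss = (1437/155)·f/(1−f) ≈ 2.518 mcg/mL.
Regimen B: f = (1/2)^(15/22) ≈ 0.6234; Cmin,ss = (393/155)·f/(1−f) ≈ 4.197 mcg/mL.
Difference ≈ 2.518 − 4.197 ≈ -1.679 mcg/mL.

-1.7 mcg/mL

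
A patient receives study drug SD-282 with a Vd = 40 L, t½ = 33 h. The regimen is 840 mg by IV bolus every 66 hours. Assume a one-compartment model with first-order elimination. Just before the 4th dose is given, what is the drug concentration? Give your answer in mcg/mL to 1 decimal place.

6.9 mcg/mL

f = (1/2)^(τ/t½) = (1/2)^(66/33) ≈ 0.2500.
C₀ = D/Vd = 840/40 ≈ 21.000 mcg/mL.
Before the 4th dose, 3 doses have been given. Superposition: Cmin = C₀·(f + f² + … + f^3).
≈ 21.000 × (0.2500 + 0.0625 + 0.0156) ≈ 21.000 × 0.3281 ≈ 6.890 mcg/mL.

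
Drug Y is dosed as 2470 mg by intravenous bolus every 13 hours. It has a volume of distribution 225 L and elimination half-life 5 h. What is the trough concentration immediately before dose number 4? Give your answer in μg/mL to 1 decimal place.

f = (1/2)^(τ/t½) = (1/2)^(13/5) ≈ 0.1649.
C₀ = D/Vd = 2470/225 ≈ 10.978 μg/mL.
Before the 4th dose, 3 doses have been given. Superposition: Cmin = C₀·(f + f² + … + f^3).
≈ 10.978 × (0.1649 + 0.0272 + 0.0045) ≈ 10.978 × 0.1966 ≈ 2.158 μg/mL.

2.2 μg/mL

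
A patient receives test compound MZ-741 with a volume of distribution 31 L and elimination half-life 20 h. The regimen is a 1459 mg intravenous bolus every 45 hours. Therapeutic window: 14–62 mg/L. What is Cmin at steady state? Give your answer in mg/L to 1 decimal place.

12.5 mg/L

τ/t½ = 45/20 ≈ 2.25, so fraction remaining f = (1/2)^(45/20) ≈ 0.2102.
Each bolus raises the concentration by D/Vd = 1459/31 ≈ 47.065 mg/L.
Steady-state trough Cmin,ss = C₀·f/(1−f) ≈ 47.065 × 0.2102/0.7898 ≈ 12.526 mg/L.
Trough 12.5 mg/L vs MEC 14 mg/L: subtherapeutic.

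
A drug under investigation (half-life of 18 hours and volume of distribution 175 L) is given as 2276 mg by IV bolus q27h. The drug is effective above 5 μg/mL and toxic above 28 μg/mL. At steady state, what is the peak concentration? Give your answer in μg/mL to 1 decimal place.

k = ln2/t½ = ln2/18 ≈ 0.038508 h⁻¹; fraction remaining f = e^(−kτ) = e^(−0.038508×27) ≈ 0.3536.
At steady state, accumulation factor R = 1/(1 − e^(−kτ)) ≈ 1.5470.
Single-dose peak C₀ = D/Vd = 2276/175 ≈ 13.006 μg/mL.
Steady-state peak Cmax,ss = C₀·R ≈ 13.006 × 1.5470 ≈ 20.120 μg/mL.
Peak 20.1 μg/mL vs MTC 28 μg/mL: below toxic threshold.

20.1 μg/mL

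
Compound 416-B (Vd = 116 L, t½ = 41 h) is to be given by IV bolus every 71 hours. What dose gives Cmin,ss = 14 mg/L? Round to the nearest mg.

3770 mg

τ/t½ = 71/41 ≈ 1.7317, so f = (1/2)^(71/41) ≈ 0.301095.
Cmin,ss = (D/Vd)·f/(1−f), so D = Cmin,ss·Vd·(1−f)/f.
D = 14 × 116 × (1−f)/f ≈ 14 × 116 × 2.32121 ≈ 3769.65 mg.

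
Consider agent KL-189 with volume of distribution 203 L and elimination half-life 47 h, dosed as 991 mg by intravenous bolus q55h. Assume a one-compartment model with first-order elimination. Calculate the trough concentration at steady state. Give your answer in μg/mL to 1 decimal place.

3.9 μg/mL

k = ln2/t½ = ln2/47 ≈ 0.014748 h⁻¹; fraction remaining f = e^(−kτ) = e^(−0.014748×55) ≈ 0.4444.
At steady state, accumulation factor R = 1/(1 − e^(−kτ)) ≈ 1.7999.
Single-dose peak C₀ = D/Vd = 991/203 ≈ 4.882 μg/mL.
Cmax,ss = C₀/(1 − f) ≈ 4.882/0.5556 ≈ 8.787 μg/mL.
One interval later, Cmin,ss = Cmax,ss·e^(−kτ) ≈ 8.787 × 0.4444 ≈ 3.905 μg/mL.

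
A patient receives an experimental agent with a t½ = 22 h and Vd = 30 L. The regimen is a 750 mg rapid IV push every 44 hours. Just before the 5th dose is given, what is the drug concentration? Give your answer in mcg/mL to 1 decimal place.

f = (1/2)^(τ/t½) = (1/2)^(44/22) ≈ 0.2500.
C₀ = D/Vd = 750/30 ≈ 25.000 mcg/mL.
Before the 5th dose, 4 doses have been given. Superposition: Cmin = C₀·(f + f² + … + f^4).
≈ 25.000 × (0.2500 + 0.0625 + 0.0156 + 0.0039) ≈ 25.000 × 0.3320 ≈ 8.300 mcg/mL.

8.3 mcg/mL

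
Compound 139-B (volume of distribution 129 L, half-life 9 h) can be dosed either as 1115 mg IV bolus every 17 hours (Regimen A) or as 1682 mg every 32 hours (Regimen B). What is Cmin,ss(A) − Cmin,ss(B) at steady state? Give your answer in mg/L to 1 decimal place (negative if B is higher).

Regimen A: f = (1/2)^(17/9) ≈ 0.2700; Cmin,ss = (1115/129)·f/(1−f) ≈ 3.197 mg/L.
Regimen B: f = (1/2)^(32/9) ≈ 0.0850; Cmin,ss = (1682/129)·f/(1−f) ≈ 1.211 mg/L.
Difference ≈ 3.197 − 1.211 ≈ 1.986 mg/L.

2.0 mg/L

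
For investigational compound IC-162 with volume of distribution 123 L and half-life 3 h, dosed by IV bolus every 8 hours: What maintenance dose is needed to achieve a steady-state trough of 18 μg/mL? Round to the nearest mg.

τ/t½ = 8/3 ≈ 2.6667, so f = (1/2)^(8/3) ≈ 0.157490.
Cmin,ss = (D/Vd)·f/(1−f), so D = Cmin,ss·Vd·(1−f)/f.
D = 18 × 123 × (1−f)/f ≈ 18 × 123 × 5.34961 ≈ 11844.04 mg.

11844 mg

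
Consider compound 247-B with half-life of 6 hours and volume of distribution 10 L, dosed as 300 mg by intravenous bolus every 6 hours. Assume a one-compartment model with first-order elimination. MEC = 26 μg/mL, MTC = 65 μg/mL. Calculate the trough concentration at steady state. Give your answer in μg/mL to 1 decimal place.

τ = 6 h = 1 half-life, so f = (1/2)^1 = 0.5.
At steady state, R = 1/(1 − 0.5) = 2/1.
Single-dose peak C₀ = D/Vd = 300/10 = 30 μg/mL.
Steady-state peak Cmax,ss = C₀·R = 30 × 2/1 ≈ 60.000 μg/mL.
Steady-state trough Cmin,ss = Cmax,ss·f ≈ 60.000 × 0.5 ≈ 30.000 μg/mL.
Trough 30.0 μg/mL vs MEC 26 μg/mL: adequate.

30.0 μg/mL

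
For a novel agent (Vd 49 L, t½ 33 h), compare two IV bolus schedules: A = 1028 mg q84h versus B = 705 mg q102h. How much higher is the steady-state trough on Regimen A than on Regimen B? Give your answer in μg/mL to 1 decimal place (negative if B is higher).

Regimen A: f = (1/2)^(84/33) ≈ 0.1713; Cmin,ss = (1028/49)·f/(1−f) ≈ 4.337 μg/mL.
Regimen B: f = (1/2)^(102/33) ≈ 0.1174; Cmin,ss = (705/49)·f/(1−f) ≈ 1.914 μg/mL.
Difference ≈ 4.337 − 1.914 ≈ 2.423 μg/mL.

2.4 μg/mL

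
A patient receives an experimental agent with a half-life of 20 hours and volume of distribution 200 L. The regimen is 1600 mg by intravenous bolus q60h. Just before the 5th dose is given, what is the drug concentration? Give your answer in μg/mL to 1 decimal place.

f = (1/2)^(τ/t½) = (1/2)^(60/20) ≈ 0.1250.
C₀ = D/Vd = 1600/200 ≈ 8.000 μg/mL.
Before the 5th dose, 4 doses have been given. Superposition: Cmin = C₀·(f + f² + … + f^4).
≈ 8.000 × (0.1250 + 0.0156 + 0.0020 + 0.0002) ≈ 8.000 × 0.1428 ≈ 1.142 μg/mL.

1.1 μg/mL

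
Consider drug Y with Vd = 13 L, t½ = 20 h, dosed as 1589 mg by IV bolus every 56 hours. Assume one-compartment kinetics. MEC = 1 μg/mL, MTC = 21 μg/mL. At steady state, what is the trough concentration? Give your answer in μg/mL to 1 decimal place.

20.5 μg/mL

k = ln2/t½ = ln2/20 ≈ 0.034657 h⁻¹; fraction remaining f = e^(−kτ) = e^(−0.034657×56) ≈ 0.1436.
Accumulation ratio R = 1/(1 − f) ≈ 1/0.8564 ≈ 1.1677.
Single-dose peak C₀ = D/Vd = 1589/13 ≈ 122.231 μg/mL.
Steady-state peak Cmax,ss = C₀·R ≈ 122.231 × 1.1677 ≈ 142.729 μg/mL.
One interval later, Cmin,ss = Cmax,ss·e^(−kτ) ≈ 142.729 × 0.1436 ≈ 20.496 μg/mL.
Trough 20.5 μg/mL vs MEC 1 μg/mL: adequate.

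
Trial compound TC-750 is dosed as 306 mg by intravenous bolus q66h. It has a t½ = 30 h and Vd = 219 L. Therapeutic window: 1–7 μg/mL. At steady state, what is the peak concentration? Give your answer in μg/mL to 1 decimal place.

k = ln2/t½ = ln2/30 ≈ 0.023105 h⁻¹; fraction remaining f = e^(−kτ) = e^(−0.023105×66) ≈ 0.2176.
At steady state, accumulation factor R = 1/(1 − e^(−kτ)) ≈ 1.2781.
Each bolus raises the concentration by D/Vd = 306/219 ≈ 1.397 μg/mL.
Steady-state peak Cmax,ss = C₀·R ≈ 1.397 × 1.2781 ≈ 1.786 μg/mL.
Peak 1.8 μg/mL vs MTC 7 μg/mL: below toxic threshold.

1.8 μg/mL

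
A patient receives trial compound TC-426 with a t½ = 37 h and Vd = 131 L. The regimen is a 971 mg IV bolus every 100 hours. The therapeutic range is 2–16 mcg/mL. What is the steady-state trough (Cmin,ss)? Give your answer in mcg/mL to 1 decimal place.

1.3 mcg/mL

τ/t½ = 100/37 ≈ 2.7027, so fraction remaining f = (1/2)^(100/37) ≈ 0.1536.
Single-dose peak C₀ = D/Vd = 971/131 ≈ 7.412 mcg/mL.
Steady-state trough Cmin,ss = C₀·f/(1−f) ≈ 7.412 × 0.1536/0.8464 ≈ 1.345 mcg/mL.
Trough 1.3 mcg/mL vs MEC 2 mcg/mL: subtherapeutic.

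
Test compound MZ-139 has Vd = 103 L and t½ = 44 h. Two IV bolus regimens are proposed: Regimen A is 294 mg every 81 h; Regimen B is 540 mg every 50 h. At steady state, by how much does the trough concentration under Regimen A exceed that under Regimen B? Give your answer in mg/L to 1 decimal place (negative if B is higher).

Regimen A: f = (1/2)^(81/44) ≈ 0.2791; Cmin,ss = (294/103)·f/(1−f) ≈ 1.105 mg/L.
Regimen B: f = (1/2)^(50/44) ≈ 0.4549; Cmin,ss = (540/103)·f/(1−f) ≈ 4.375 mg/L.
Difference ≈ 1.105 − 4.375 ≈ -3.270 mg/L.

-3.3 mg/L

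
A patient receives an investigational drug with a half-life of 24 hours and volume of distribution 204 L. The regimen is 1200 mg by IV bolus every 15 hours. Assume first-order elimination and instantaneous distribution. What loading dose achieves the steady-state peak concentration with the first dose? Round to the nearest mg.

f = (1/2)^(15/24) ≈ 0.648420; accumulation ratio R = 1/(1−f) ≈ 2.84430.
Loading dose to hit Cmax,ss on first dose: D_load = D_maint·R ≈ 1200 × 2.84430 ≈ 3413.16 mg.

3413 mg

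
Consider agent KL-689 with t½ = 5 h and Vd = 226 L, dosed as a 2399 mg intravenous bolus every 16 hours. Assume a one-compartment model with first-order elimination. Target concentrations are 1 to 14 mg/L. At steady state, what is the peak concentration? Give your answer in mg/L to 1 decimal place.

11.9 mg/L

τ/t½ = 16/5 ≈ 3.2, so fraction remaining f = (1/2)^(16/5) ≈ 0.1088.
At steady state, accumulation factor R = 1/(1 − e^(−kτ)) ≈ 1.1221.
Single-dose peak C₀ = D/Vd = 2399/226 ≈ 10.615 mg/L.
Steady-state peak Cmax,ss = C₀·R ≈ 10.615 × 1.1221 ≈ 11.911 mg/L.
Peak 11.9 mg/L vs MTC 14 mg/L: below toxic threshold.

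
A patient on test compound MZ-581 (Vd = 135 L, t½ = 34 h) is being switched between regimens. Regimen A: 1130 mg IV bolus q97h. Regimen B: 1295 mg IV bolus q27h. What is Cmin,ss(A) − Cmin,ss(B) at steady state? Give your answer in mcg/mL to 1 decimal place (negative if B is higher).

-11.7 mcg/mL

Regimen A: f = (1/2)^(97/34) ≈ 0.1384; Cmin,ss = (1130/135)·f/(1−f) ≈ 1.345 mcg/mL.
Regimen B: f = (1/2)^(27/34) ≈ 0.5767; Cmin,ss = (1295/135)·f/(1−f) ≈ 13.069 mcg/mL.
Difference ≈ 1.345 − 13.069 ≈ -11.724 mcg/mL.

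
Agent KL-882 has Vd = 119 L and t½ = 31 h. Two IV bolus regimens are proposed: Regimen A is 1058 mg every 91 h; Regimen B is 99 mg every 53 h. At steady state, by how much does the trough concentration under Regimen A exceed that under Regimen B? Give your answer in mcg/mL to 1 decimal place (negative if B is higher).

Regimen A: f = (1/2)^(91/31) ≈ 0.1307; Cmin,ss = (1058/119)·f/(1−f) ≈ 1.337 mcg/mL.
Regimen B: f = (1/2)^(53/31) ≈ 0.3057; Cmin,ss = (99/119)·f/(1−f) ≈ 0.366 mcg/mL.
Difference ≈ 1.337 − 0.366 ≈ 0.971 mcg/mL.

1.0 mcg/mL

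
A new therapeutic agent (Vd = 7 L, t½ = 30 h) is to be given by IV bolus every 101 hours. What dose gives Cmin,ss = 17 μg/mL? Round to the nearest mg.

τ/t½ = 101/30 ≈ 3.3667, so f = (1/2)^(101/30) ≈ 0.096947.
Cmin,ss = (D/Vd)·f/(1−f), so D = Cmin,ss·Vd·(1−f)/f.
D = 17 × 7 × (1−f)/f ≈ 17 × 7 × 9.31491 ≈ 1108.47 mg.

1108 mg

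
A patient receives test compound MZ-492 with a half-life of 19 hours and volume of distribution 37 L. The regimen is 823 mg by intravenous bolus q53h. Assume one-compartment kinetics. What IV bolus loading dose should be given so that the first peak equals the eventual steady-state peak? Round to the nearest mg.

962 mg

f = (1/2)^(53/19) ≈ 0.144639; accumulation ratio R = 1/(1−f) ≈ 1.16910.
Loading dose to hit Cmax,ss on first dose: D_load = D_maint·R ≈ 823 × 1.16910 ≈ 962.17 mg.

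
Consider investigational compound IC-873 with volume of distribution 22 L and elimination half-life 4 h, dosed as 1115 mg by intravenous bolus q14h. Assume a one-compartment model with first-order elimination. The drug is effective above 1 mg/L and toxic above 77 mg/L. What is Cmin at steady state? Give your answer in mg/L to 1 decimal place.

4.9 mg/L

k = ln2/t½ = ln2/4 ≈ 0.173287 h⁻¹; fraction remaining f = e^(−kτ) = e^(−0.173287×14) ≈ 0.0884.
Single-dose peak C₀ = D/Vd = 1115/22 ≈ 50.682 mg/L.
Steady-state trough Cmin,ss = C₀·f/(1−f) ≈ 50.682 × 0.0884/0.9116 ≈ 4.915 mg/L.
Trough 4.9 mg/L vs MEC 1 mg/L: adequate.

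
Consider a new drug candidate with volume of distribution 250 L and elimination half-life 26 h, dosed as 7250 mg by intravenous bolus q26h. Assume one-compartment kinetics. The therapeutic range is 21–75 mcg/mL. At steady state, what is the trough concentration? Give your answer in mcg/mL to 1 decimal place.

29.0 mcg/mL

The dosing interval is 1 half-life, so f = 2^(−1) = 0.5.
Accumulation ratio R = 1/(1 − f) = 1/0.5 = 2/1.
Single-dose peak C₀ = D/Vd = 7250/250 = 29 mcg/mL.
Steady-state peak Cmax,ss = C₀·R = 29 × 2/1 ≈ 58.000 mcg/mL.
Steady-state trough Cmin,ss = Cmax,ss·f ≈ 58.000 × 0.5 ≈ 29.000 mcg/mL.
Trough 29.0 mcg/mL vs MEC 21 mcg/mL: adequate.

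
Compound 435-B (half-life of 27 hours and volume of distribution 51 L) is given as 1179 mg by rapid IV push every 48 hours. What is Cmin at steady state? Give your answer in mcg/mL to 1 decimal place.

9.5 mcg/mL

k = ln2/t½ = ln2/27 ≈ 0.025672 h⁻¹; fraction remaining f = e^(−kτ) = e^(−0.025672×48) ≈ 0.2916.
Single-dose peak C₀ = D/Vd = 1179/51 ≈ 23.118 mcg/mL.
Steady-state trough Cmin,ss = C₀·f/(1−f) ≈ 23.118 × 0.2916/0.7084 ≈ 9.516 mcg/mL.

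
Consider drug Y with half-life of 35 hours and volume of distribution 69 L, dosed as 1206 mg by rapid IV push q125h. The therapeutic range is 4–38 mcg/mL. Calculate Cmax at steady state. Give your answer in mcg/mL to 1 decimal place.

τ/t½ = 125/35 ≈ 3.5714, so fraction remaining f = (1/2)^(125/35) ≈ 0.0841.
At steady state, accumulation factor R = 1/(1 − e^(−kτ)) ≈ 1.0918.
Single-dose peak C₀ = D/Vd = 1206/69 ≈ 17.478 mcg/mL.
Cmax,ss = C₀/(1 − f) ≈ 17.478/0.9159 ≈ 19.083 mcg/mL.
Peak 19.1 mcg/mL vs MTC 38 mcg/mL: below toxic threshold.

19.1 mcg/mL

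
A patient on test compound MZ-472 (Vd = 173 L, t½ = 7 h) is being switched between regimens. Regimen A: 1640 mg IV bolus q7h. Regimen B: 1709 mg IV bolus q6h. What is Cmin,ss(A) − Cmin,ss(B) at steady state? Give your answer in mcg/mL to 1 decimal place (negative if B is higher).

-2.7 mcg/mL

Regimen A: f = (1/2)^(7/7) ≈ 0.5000; Cmin,ss = (1640/173)·f/(1−f) ≈ 9.480 mcg/mL.
Regimen B: f = (1/2)^(6/7) ≈ 0.5520; Cmin,ss = (1709/173)·f/(1−f) ≈ 12.172 mcg/mL.
Difference ≈ 9.480 − 12.172 ≈ -2.692 mcg/mL.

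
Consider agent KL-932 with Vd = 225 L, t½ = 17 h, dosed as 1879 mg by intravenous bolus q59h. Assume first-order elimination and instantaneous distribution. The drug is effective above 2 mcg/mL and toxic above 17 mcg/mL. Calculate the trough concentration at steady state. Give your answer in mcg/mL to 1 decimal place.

τ/t½ = 59/17 ≈ 3.4706, so fraction remaining f = (1/2)^(59/17) ≈ 0.0902.
Single-dose peak C₀ = D/Vd = 1879/225 ≈ 8.351 mcg/mL.
Steady-state trough Cmin,ss = C₀·f/(1−f) ≈ 8.351 × 0.0902/0.9098 ≈ 0.828 mcg/mL.
Trough 0.8 mcg/mL vs MEC 2 mcg/mL: subtherapeutic.

0.8 mcg/mL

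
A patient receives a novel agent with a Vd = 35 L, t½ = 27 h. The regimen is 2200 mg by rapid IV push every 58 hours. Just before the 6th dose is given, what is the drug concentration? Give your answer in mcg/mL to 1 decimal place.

18.3 mcg/mL

f = (1/2)^(τ/t½) = (1/2)^(58/27) ≈ 0.2256.
C₀ = D/Vd = 2200/35 ≈ 62.857 mcg/mL.
Before the 6th dose, 5 doses have been given. Superposition: Cmin = C₀·(f + f² + … + f^5).
≈ 62.857 × (0.2256 + 0.0509 + 0.0115 + 0.0026 + 0.0006) ≈ 62.857 × 0.2912 ≈ 18.304 mcg/mL.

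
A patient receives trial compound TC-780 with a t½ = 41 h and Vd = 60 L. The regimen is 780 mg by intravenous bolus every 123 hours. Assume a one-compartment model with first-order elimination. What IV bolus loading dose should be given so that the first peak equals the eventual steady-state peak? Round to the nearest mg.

891 mg

f = (1/2)^(123/41) ≈ 0.125000; accumulation ratio R = 1/(1−f) ≈ 1.14286.
Loading dose to hit Cmax,ss on first dose: D_load = D_maint·R ≈ 780 × 1.14286 ≈ 891.43 mg.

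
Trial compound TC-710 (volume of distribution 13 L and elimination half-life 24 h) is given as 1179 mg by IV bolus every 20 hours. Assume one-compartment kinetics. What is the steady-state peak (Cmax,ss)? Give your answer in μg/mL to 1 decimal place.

τ/t½ = 20/24 ≈ 0.83333, so fraction remaining f = (1/2)^(20/24) ≈ 0.5612.
Accumulation ratio R = 1/(1 − f) ≈ 1/0.4388 ≈ 2.2789.
Single-dose peak C₀ = D/Vd = 1179/13 ≈ 90.692 μg/mL.
Steady-state peak Cmax,ss = C₀·R ≈ 90.692 × 2.2789 ≈ 206.678 μg/mL.

206.7 μg/mL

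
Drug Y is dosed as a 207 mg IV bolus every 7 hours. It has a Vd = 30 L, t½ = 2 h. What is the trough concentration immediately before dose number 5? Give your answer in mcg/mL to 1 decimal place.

0.7 mcg/mL

f = (1/2)^(τ/t½) = (1/2)^(7/2) ≈ 0.0884.
C₀ = D/Vd = 207/30 ≈ 6.900 mcg/mL.
Before the 5th dose, 4 doses have been given. Superposition: Cmin = C₀·(f + f² + … + f^4).
≈ 6.900 × (0.0884 + 0.0078 + 0.0007 + 0.0001) ≈ 6.900 × 0.0970 ≈ 0.669 mcg/mL.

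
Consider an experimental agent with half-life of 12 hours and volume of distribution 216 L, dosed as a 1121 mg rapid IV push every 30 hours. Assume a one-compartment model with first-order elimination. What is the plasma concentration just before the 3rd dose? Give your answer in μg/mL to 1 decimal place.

f = (1/2)^(τ/t½) = (1/2)^(30/12) ≈ 0.1768.
C₀ = D/Vd = 1121/216 ≈ 5.190 μg/mL.
Before the 3rd dose, 2 doses have been given. Superposition: Cmin = C₀·(f + f²).
≈ 5.190 × (0.1768 + 0.0313) ≈ 5.190 × 0.2081 ≈ 1.080 μg/mL.

1.1 μg/mL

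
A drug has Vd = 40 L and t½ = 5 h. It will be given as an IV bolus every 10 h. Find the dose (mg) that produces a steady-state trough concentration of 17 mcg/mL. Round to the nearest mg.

2040 mg

τ/t½ = 10/5 ≈ 2, so f = (1/2)^(10/5) ≈ 0.250000.
Cmin,ss = (D/Vd)·f/(1−f), so D = Cmin,ss·Vd·(1−f)/f.
D = 17 × 40 × (1−f)/f ≈ 17 × 40 × 3.00000 ≈ 2040.00 mg.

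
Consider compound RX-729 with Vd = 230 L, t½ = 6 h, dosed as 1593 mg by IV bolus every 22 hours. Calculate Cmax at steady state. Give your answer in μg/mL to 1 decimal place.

τ/t½ = 22/6 ≈ 3.6667, so fraction remaining f = (1/2)^(22/6) ≈ 0.0787.
At steady state, accumulation factor R = 1/(1 − e^(−kτ)) ≈ 1.0854.
Single-dose peak C₀ = D/Vd = 1593/230 ≈ 6.926 μg/mL.
Cmax,ss = C₀/(1 − f) ≈ 6.926/0.9213 ≈ 7.518 μg/mL.

7.5 μg/mL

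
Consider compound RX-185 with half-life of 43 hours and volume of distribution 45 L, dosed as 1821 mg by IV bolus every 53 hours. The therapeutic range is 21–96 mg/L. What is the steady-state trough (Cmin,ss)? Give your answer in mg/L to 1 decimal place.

30.0 mg/L

Over one 53-h interval, 53/43 ≈ 1.2326 half-lives elapse, leaving f ≈ 0.4256 of each dose.
Each bolus raises the concentration by D/Vd = 1821/45 ≈ 40.467 mg/L.
Steady-state trough Cmin,ss = C₀·f/(1−f) ≈ 40.467 × 0.4256/0.5744 ≈ 29.984 mg/L.
Trough 30.0 mg/L vs MEC 21 mg/L: adequate.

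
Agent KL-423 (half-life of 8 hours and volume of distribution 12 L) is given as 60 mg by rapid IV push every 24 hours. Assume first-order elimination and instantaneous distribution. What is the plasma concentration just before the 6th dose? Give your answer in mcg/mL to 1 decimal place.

0.7 mcg/mL

f = (1/2)^(τ/t½) = (1/2)^(24/8) ≈ 0.1250.
C₀ = D/Vd = 60/12 ≈ 5.000 mcg/mL.
Before the 6th dose, 5 doses have been given. Superposition: Cmin = C₀·(f + f² + … + f^5).
≈ 5.000 × (0.1250 + 0.0156 + 0.0020 + 0.0002 + 0.0000) ≈ 5.000 × 0.1428 ≈ 0.714 mcg/mL.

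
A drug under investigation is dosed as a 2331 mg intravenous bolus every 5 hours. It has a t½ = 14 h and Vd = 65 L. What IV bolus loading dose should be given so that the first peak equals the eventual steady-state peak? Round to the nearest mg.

f = (1/2)^(5/14) ≈ 0.780709; accumulation ratio R = 1/(1−f) ≈ 4.56015.
Loading dose to hit Cmax,ss on first dose: D_load = D_maint·R ≈ 2331 × 4.56015 ≈ 10629.71 mg.

10630 mg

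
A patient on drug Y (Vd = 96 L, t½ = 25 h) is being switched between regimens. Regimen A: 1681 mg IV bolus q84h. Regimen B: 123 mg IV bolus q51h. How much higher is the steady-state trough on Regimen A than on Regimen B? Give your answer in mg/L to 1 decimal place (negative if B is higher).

1.5 mg/L

Regimen A: f = (1/2)^(84/25) ≈ 0.0974; Cmin,ss = (1681/96)·f/(1−f) ≈ 1.890 mg/L.
Regimen B: f = (1/2)^(51/25) ≈ 0.2432; Cmin,ss = (123/96)·f/(1−f) ≈ 0.412 mg/L.
Difference ≈ 1.890 − 0.412 ≈ 1.478 mg/L.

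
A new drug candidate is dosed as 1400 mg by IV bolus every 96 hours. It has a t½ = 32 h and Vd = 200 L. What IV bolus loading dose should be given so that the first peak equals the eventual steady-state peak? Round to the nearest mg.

1600 mg

f = (1/2)^(96/32) ≈ 0.125000; accumulation ratio R = 1/(1−f) ≈ 1.14286.
Loading dose to hit Cmax,ss on first dose: D_load = D_maint·R ≈ 1400 × 1.14286 ≈ 1600.00 mg.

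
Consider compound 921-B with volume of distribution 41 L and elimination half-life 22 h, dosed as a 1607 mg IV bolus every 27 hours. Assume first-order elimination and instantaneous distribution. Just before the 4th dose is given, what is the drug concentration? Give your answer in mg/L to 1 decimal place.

26.9 mg/L

f = (1/2)^(τ/t½) = (1/2)^(27/22) ≈ 0.4271.
C₀ = D/Vd = 1607/41 ≈ 39.195 mg/L.
Before the 4th dose, 3 doses have been given. Superposition: Cmin = C₀·(f + f² + … + f^3).
≈ 39.195 × (0.4271 + 0.1824 + 0.0779) ≈ 39.195 × 0.6874 ≈ 26.943 mg/L.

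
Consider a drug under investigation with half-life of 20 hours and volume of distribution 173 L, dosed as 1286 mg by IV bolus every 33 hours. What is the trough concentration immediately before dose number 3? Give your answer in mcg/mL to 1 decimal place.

f = (1/2)^(τ/t½) = (1/2)^(33/20) ≈ 0.3186.
C₀ = D/Vd = 1286/173 ≈ 7.434 mcg/mL.
Before the 3rd dose, 2 doses have been given. Superposition: Cmin = C₀·(f + f²).
≈ 7.434 × (0.3186 + 0.1015) ≈ 7.434 × 0.4201 ≈ 3.123 mcg/mL.

3.1 mcg/mL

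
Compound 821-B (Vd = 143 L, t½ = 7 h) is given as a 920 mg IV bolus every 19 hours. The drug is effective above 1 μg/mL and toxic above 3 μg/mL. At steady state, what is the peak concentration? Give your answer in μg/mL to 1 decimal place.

7.6 μg/mL

k = ln2/t½ = ln2/7 ≈ 0.099021 h⁻¹; fraction remaining f = e^(−kτ) = e^(−0.099021×19) ≈ 0.1524.
At steady state, accumulation factor R = 1/(1 − e^(−kτ)) ≈ 1.1798.
Single-dose peak C₀ = D/Vd = 920/143 ≈ 6.434 μg/mL.
Cmax,ss = C₀/(1 − f) ≈ 6.434/0.8476 ≈ 7.591 μg/mL.
Peak 7.6 μg/mL vs MTC 3 μg/mL: exceeds toxic threshold.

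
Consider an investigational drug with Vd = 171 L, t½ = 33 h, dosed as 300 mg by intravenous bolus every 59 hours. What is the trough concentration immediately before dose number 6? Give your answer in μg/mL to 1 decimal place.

f = (1/2)^(τ/t½) = (1/2)^(59/33) ≈ 0.2896.
C₀ = D/Vd = 300/171 ≈ 1.754 μg/mL.
Before the 6th dose, 5 doses have been given. Superposition: Cmin = C₀·(f + f² + … + f^5).
≈ 1.754 × (0.2896 + 0.0839 + 0.0243 + 0.0070 + 0.0020) ≈ 1.754 × 0.4068 ≈ 0.714 μg/mL.

0.7 μg/mL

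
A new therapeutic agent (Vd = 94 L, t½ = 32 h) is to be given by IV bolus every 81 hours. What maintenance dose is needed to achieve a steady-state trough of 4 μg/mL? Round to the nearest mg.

τ/t½ = 81/32 ≈ 2.5312, so f = (1/2)^(81/32) ≈ 0.172989.
Cmin,ss = (D/Vd)·f/(1−f), so D = Cmin,ss·Vd·(1−f)/f.
D = 4 × 94 × (1−f)/f ≈ 4 × 94 × 4.78071 ≈ 1797.55 mg.

1798 mg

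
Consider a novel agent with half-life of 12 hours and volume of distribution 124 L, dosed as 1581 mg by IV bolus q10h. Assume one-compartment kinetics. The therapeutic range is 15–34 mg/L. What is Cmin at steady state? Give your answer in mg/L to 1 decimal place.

Over one 10-h interval, 10/12 ≈ 0.83333 half-lives elapse, leaving f ≈ 0.5612 of each dose.
Each bolus raises the concentration by D/Vd = 1581/124 ≈ 12.750 mg/L.
Steady-state trough Cmin,ss = C₀·f/(1−f) ≈ 12.750 × 0.5612/0.4388 ≈ 16.307 mg/L.
Trough 16.3 mg/L vs MEC 15 mg/L: adequate.

16.3 mg/L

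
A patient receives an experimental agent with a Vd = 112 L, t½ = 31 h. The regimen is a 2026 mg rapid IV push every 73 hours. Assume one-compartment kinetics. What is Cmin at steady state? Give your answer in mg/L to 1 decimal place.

τ/t½ = 73/31 ≈ 2.3548, so fraction remaining f = (1/2)^(73/31) ≈ 0.1955.
Accumulation ratio R = 1/(1 − f) ≈ 1/0.8045 ≈ 1.2430.
Each bolus raises the concentration by D/Vd = 2026/112 ≈ 18.089 mg/L.
Cmax,ss = C₀/(1 − f) ≈ 18.089/0.8045 ≈ 22.485 mg/L.
One interval later, Cmin,ss = Cmax,ss·e^(−kτ) ≈ 22.485 × 0.1955 ≈ 4.396 mg/L.

4.4 mg/L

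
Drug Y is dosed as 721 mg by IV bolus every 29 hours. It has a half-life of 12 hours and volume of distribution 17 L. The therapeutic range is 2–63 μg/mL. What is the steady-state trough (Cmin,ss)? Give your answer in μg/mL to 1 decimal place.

9.8 μg/mL

τ/t½ = 29/12 ≈ 2.4167, so fraction remaining f = (1/2)^(29/12) ≈ 0.1873.
At steady state, accumulation factor R = 1/(1 − e^(−kτ)) ≈ 1.2305.
Single-dose peak C₀ = D/Vd = 721/17 ≈ 42.412 μg/mL.
Steady-state peak Cmax,ss = C₀·R ≈ 42.412 × 1.2305 ≈ 52.188 μg/mL.
One interval later, Cmin,ss = Cmax,ss·e^(−kτ) ≈ 52.188 × 0.1873 ≈ 9.775 μg/mL.
Trough 9.8 μg/mL vs MEC 2 μg/mL: adequate.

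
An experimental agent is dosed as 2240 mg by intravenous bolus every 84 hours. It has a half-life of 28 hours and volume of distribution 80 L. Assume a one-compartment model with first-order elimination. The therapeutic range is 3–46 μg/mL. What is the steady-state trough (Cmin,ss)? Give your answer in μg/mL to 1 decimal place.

4.0 μg/mL

The dosing interval is 3 half-lives, so f = 2^(−3) = 0.125.
At steady state, R = 1/(1 − 0.125) = 8/7.
Single-dose peak C₀ = D/Vd = 2240/80 = 28 μg/mL.
Steady-state peak Cmax,ss = C₀·R = 28 × 8/7 ≈ 32.000 μg/mL.
Steady-state trough Cmin,ss = Cmax,ss·f ≈ 32.000 × 0.125 ≈ 4.000 μg/mL.
Trough 4.0 μg/mL vs MEC 3 μg/mL: adequate.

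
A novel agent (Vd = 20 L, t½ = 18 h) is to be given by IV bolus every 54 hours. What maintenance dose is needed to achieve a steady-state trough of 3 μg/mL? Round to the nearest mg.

420 mg

τ/t½ = 54/18 ≈ 3, so f = (1/2)^(54/18) ≈ 0.125000.
Cmin,ss = (D/Vd)·f/(1−f), so D = Cmin,ss·Vd·(1−f)/f.
D = 3 × 20 × (1−f)/f ≈ 3 × 20 × 7.00000 ≈ 420.00 mg.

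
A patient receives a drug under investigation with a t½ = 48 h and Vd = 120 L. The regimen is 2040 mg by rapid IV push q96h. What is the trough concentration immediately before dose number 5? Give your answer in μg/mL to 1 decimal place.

5.6 μg/mL

f = (1/2)^(τ/t½) = (1/2)^(96/48) ≈ 0.2500.
C₀ = D/Vd = 2040/120 ≈ 17.000 μg/mL.
Before the 5th dose, 4 doses have been given. Superposition: Cmin = C₀·(f + f² + … + f^4).
≈ 17.000 × (0.2500 + 0.0625 + 0.0156 + 0.0039) ≈ 17.000 × 0.3320 ≈ 5.644 μg/mL.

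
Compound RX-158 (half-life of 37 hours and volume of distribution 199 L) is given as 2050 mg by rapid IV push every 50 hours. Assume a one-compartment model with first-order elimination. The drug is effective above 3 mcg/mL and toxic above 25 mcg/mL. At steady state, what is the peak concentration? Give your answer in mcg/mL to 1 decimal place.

Over one 50-h interval, 50/37 ≈ 1.3514 half-lives elapse, leaving f ≈ 0.3919 of each dose.
Accumulation ratio R = 1/(1 − f) ≈ 1/0.6081 ≈ 1.6445.
Each bolus raises the concentration by D/Vd = 2050/199 ≈ 10.302 mcg/mL.
Steady-state peak Cmax,ss = C₀·R ≈ 10.302 × 1.6445 ≈ 16.942 mcg/mL.
Peak 16.9 mcg/mL vs MTC 25 mcg/mL: below toxic threshold.

16.9 mcg/mL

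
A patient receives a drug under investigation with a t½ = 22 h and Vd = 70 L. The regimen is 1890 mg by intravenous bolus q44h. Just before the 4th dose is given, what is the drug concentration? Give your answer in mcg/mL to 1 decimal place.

8.9 mcg/mL

f = (1/2)^(τ/t½) = (1/2)^(44/22) ≈ 0.2500.
C₀ = D/Vd = 1890/70 ≈ 27.000 mcg/mL.
Before the 4th dose, 3 doses have been given. Superposition: Cmin = C₀·(f + f² + … + f^3).
≈ 27.000 × (0.2500 + 0.0625 + 0.0156) ≈ 27.000 × 0.3281 ≈ 8.859 mcg/mL.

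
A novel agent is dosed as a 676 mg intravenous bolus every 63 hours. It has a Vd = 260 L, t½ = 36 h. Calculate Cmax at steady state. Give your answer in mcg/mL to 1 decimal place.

Over one 63-h interval, 63/36 ≈ 1.75 half-lives elapse, leaving f ≈ 0.2973 of each dose.
Accumulation ratio R = 1/(1 − f) ≈ 1/0.7027 ≈ 1.4231.
Single-dose peak C₀ = D/Vd = 676/260 ≈ 2.600 mcg/mL.
Steady-state peak Cmax,ss = C₀·R ≈ 2.600 × 1.4231 ≈ 3.700 mcg/mL.

3.7 mcg/mL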